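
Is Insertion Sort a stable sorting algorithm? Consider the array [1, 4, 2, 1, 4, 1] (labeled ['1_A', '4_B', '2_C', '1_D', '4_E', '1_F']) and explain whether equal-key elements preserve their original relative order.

Trace Insertion Sort on the labeled array (the key is the number; the letter only tracks identity):
  Insert 4_B at index 1: [1_A, 4_B, 2_C, 1_D, 4_E, 1_F]
  Insert 2_C at index 1: [1_A, 2_C, 4_B, 1_D, 4_E, 1_F]
  Insert 1_D at index 1: [1_A, 1_D, 2_C, 4_B, 4_E, 1_F]
  Insert 4_E at index 4: [1_A, 1_D, 2_C, 4_B, 4_E, 1_F]
  Insert 1_F at index 2: [1_A, 1_D, 1_F, 2_C, 4_B, 4_E]
Final order: [1_A, 1_D, 1_F, 2_C, 4_B, 4_E]
Equal keys:
  value 1: originally 1_A, 1_D, 1_F; after sorting 1_A, 1_D, 1_F -> order preserved
  value 4: originally 4_B, 4_E; after sorting 4_B, 4_E -> order preserved
All equal keys kept their original relative order. Insertion Sort is stable: elements are shifted only while they are strictly greater than the key, so a key is inserted after any equal elements already placed.
Answer: Stable


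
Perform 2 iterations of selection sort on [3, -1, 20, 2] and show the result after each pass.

Pass 1: Select minimum -1 at index 1, swap -> [-1, 3, 20, 2]
Pass 2: Select minimum 2 at index 3, swap -> [-1, 2, 20, 3]


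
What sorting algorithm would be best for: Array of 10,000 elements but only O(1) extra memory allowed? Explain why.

Best choice: Heapsort
Reason: Heapsort rearranges the array in place using O(1) auxiliary space and still guarantees O(n log n) time; quicksort partitions in place but needs Theta(log n) stack space for recursion (O(n) in the worst case), and mergesort requires O(n) auxiliary space


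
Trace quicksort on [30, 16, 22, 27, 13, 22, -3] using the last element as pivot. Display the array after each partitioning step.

Partition 1: pivot=-3 at index 0 -> [-3, 16, 22, 27, 13, 22, 30]
Partition 2: pivot=30 at index 6 -> [-3, 16, 22, 27, 13, 22, 30]
Partition 3: pivot=22 at index 4 -> [-3, 16, 22, 13, 22, 27, 30]
Partition 4: pivot=13 at index 1 -> [-3, 13, 22, 16, 22, 27, 30]
Partition 5: pivot=16 at index 2 -> [-3, 13, 16, 22, 22, 27, 30]


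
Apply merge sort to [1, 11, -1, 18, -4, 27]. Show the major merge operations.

Divide and conquer:
  Merge [11] + [-1] -> [-1, 11]
  Merge [1] + [-1, 11] -> [-1, 1, 11]
  Merge [-4] + [27] -> [-4, 27]
  Merge [18] + [-4, 27] -> [-4, 18, 27]
  Merge [-1, 1, 11] + [-4, 18, 27] -> [-4, -1, 1, 11, 18, 27]


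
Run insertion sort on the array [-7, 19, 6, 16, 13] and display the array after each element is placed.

First element -7 is already 'sorted'
Insert 19: shifted 0 elements -> [-7, 19, 6, 16, 13]
Insert 6: shifted 1 elements -> [-7, 6, 19, 16, 13]
Insert 16: shifted 1 elements -> [-7, 6, 16, 19, 13]
Insert 13: shifted 2 elements -> [-7, 6, 13, 16, 19]


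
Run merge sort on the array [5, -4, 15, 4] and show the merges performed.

Divide and conquer:
  Merge [5] + [-4] -> [-4, 5]
  Merge [15] + [4] -> [4, 15]
  Merge [-4, 5] + [4, 15] -> [-4, 4, 5, 15]


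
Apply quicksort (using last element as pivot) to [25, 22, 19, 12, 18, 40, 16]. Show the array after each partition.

Partition 1: pivot=16 at index 1 -> [12, 16, 19, 25, 18, 40, 22]
Partition 2: pivot=22 at index 4 -> [12, 16, 19, 18, 22, 40, 25]
Partition 3: pivot=18 at index 2 -> [12, 16, 18, 19, 22, 40, 25]
Partition 4: pivot=25 at index 5 -> [12, 16, 18, 19, 22, 25, 40]


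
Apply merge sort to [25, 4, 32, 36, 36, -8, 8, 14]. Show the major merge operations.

Divide and conquer:
  Merge [25] + [4] -> [4, 25]
  Merge [32] + [36] -> [32, 36]
  Merge [4, 25] + [32, 36] -> [4, 25, 32, 36]
  Merge [36] + [-8] -> [-8, 36]
  Merge [8] + [14] -> [8, 14]
  Merge [-8, 36] + [8, 14] -> [-8, 8, 14, 36]
  Merge [4, 25, 32, 36] + [-8, 8, 14, 36] -> [-8, 4, 8, 14, 25, 32, 36, 36]


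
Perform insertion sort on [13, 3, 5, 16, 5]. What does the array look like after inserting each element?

First element 13 is already 'sorted'
Insert 3: shifted 1 elements -> [3, 13, 5, 16, 5]
Insert 5: shifted 1 elements -> [3, 5, 13, 16, 5]
Insert 16: shifted 0 elements -> [3, 5, 13, 16, 5]
Insert 5: shifted 2 elements -> [3, 5, 5, 13, 16]


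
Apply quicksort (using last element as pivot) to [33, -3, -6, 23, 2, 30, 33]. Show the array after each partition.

Partition 1: pivot=33 at index 6 -> [33, -3, -6, 23, 2, 30, 33]
Partition 2: pivot=30 at index 4 -> [-3, -6, 23, 2, 30, 33, 33]
Partition 3: pivot=2 at index 2 -> [-3, -6, 2, 23, 30, 33, 33]
Partition 4: pivot=-6 at index 0 -> [-6, -3, 2, 23, 30, 33, 33]


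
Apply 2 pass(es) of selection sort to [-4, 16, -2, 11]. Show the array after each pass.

Pass 1: Select minimum -4 at index 0, swap -> [-4, 16, -2, 11]
Pass 2: Select minimum -2 at index 2, swap -> [-4, -2, 16, 11]


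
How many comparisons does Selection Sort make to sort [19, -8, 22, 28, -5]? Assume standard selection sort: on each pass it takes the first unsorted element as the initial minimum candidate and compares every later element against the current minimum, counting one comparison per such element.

Pass 1: scan indices 1..4 for the minimum = 4 comparison(s); min is -8, place at index 0 -> [-8, 19, 22, 28, -5]
Pass 2: scan indices 2..4 for the minimum = 3 comparison(s); min is -5, place at index 1 -> [-8, -5, 22, 28, 19]
Pass 3: scan indices 3..4 for the minimum = 2 comparison(s); min is 19, place at index 2 -> [-8, -5, 19, 28, 22]
Pass 4: scan indices 4..4 for the minimum = 1 comparison(s); min is 22, place at index 3 -> [-8, -5, 19, 22, 28]
Selection sort always scans the whole unsorted suffix, so the count is (n-1) + (n-2) + ... + 1 = n(n-1)/2 = 5*4/2 = 10 regardless of the input order.
Total comparisons: 4 + 3 + 2 + 1 = 10


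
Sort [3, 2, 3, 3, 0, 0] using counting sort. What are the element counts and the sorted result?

Count array: [2, 0, 1, 3]
(count[i] = number of elements equal to i)
Cumulative count: [2, 2, 3, 6]
Sorted: [0, 0, 2, 3, 3, 3]


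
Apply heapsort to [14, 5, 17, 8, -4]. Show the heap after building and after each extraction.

Build heap: [17, 8, 14, 5, -4]
Extract 17: [14, 8, -4, 5, 17]
Extract 14: [8, 5, -4, 14, 17]
Extract 8: [5, -4, 8, 14, 17]
Extract 5: [-4, 5, 8, 14, 17]


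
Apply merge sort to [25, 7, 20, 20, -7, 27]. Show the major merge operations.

Divide and conquer:
  Merge [7] + [20] -> [7, 20]
  Merge [25] + [7, 20] -> [7, 20, 25]
  Merge [-7] + [27] -> [-7, 27]
  Merge [20] + [-7, 27] -> [-7, 20, 27]
  Merge [7, 20, 25] + [-7, 20, 27] -> [-7, 7, 20, 20, 25, 27]


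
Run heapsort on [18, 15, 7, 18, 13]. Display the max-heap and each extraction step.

Build heap: [18, 18, 7, 15, 13]
Extract 18: [18, 15, 7, 13, 18]
Extract 18: [15, 13, 7, 18, 18]
Extract 15: [13, 7, 15, 18, 18]
Extract 13: [7, 13, 15, 18, 18]


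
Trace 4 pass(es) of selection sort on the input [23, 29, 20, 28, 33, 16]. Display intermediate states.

Pass 1: Select minimum 16 at index 5, swap -> [16, 29, 20, 28, 33, 23]
Pass 2: Select minimum 20 at index 2, swap -> [16, 20, 29, 28, 33, 23]
Pass 3: Select minimum 23 at index 5, swap -> [16, 20, 23, 28, 33, 29]
Pass 4: Select minimum 28 at index 3, swap -> [16, 20, 23, 28, 33, 29]


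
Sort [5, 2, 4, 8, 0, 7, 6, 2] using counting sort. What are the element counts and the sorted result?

Count array: [1, 0, 2, 0, 1, 1, 1, 1, 1]
(count[i] = number of elements equal to i)
Cumulative count: [1, 1, 3, 3, 4, 5, 6, 7, 8]
Sorted: [0, 2, 2, 4, 5, 6, 7, 8]


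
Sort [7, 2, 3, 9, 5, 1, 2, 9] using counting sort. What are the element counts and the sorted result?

Count array: [0, 1, 2, 1, 0, 1, 0, 1, 0, 2]
(count[i] = number of elements equal to i)
Cumulative count: [0, 1, 3, 4, 4, 5, 5, 6, 6, 8]
Sorted: [1, 2, 2, 3, 5, 7, 9, 9]


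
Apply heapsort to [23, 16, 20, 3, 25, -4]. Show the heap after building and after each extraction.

Build heap: [25, 23, 20, 3, 16, -4]
Extract 25: [23, 16, 20, 3, -4, 25]
Extract 23: [20, 16, -4, 3, 23, 25]
Extract 20: [16, 3, -4, 20, 23, 25]
Extract 16: [3, -4, 16, 20, 23, 25]
Extract 3: [-4, 3, 16, 20, 23, 25]


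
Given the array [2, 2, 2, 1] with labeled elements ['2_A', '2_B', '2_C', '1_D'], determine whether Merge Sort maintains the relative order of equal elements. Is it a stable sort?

Trace Merge Sort on the labeled array (the key is the number; the letter only tracks identity):
  Merge [2_A] + [2_B] -> [2_A, 2_B]
  Merge [2_C] + [1_D] -> [1_D, 2_C]
  Merge [2_A, 2_B] + [1_D, 2_C] -> [1_D, 2_A, 2_B, 2_C]
Final order: [1_D, 2_A, 2_B, 2_C]
Equal keys:
  value 2: originally 2_A, 2_B, 2_C; after sorting 2_A, 2_B, 2_C -> order preserved
All equal keys kept their original relative order. Merge Sort is stable: when the heads of the two halves are equal the merge takes from the left half first.
Answer: Stable


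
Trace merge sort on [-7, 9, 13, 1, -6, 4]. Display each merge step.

Divide and conquer:
  Merge [9] + [13] -> [9, 13]
  Merge [-7] + [9, 13] -> [-7, 9, 13]
  Merge [-6] + [4] -> [-6, 4]
  Merge [1] + [-6, 4] -> [-6, 1, 4]
  Merge [-7, 9, 13] + [-6, 1, 4] -> [-7, -6, 1, 4, 9, 13]


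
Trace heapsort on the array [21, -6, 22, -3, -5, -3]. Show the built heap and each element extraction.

Build heap: [22, -3, 21, -6, -5, -3]
Extract 22: [21, -3, -3, -6, -5, 22]
Extract 21: [-3, -5, -3, -6, 21, 22]
Extract -3: [-3, -5, -6, -3, 21, 22]
Extract -3: [-5, -6, -3, -3, 21, 22]
Extract -5: [-6, -5, -3, -3, 21, 22]


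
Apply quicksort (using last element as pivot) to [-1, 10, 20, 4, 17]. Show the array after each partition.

Partition 1: pivot=17 at index 3 -> [-1, 10, 4, 17, 20]
Partition 2: pivot=4 at index 1 -> [-1, 4, 10, 17, 20]


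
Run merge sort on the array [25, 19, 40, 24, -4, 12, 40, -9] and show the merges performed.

Divide and conquer:
  Merge [25] + [19] -> [19, 25]
  Merge [40] + [24] -> [24, 40]
  Merge [19, 25] + [24, 40] -> [19, 24, 25, 40]
  Merge [-4] + [12] -> [-4, 12]
  Merge [40] + [-9] -> [-9, 40]
  Merge [-4, 12] + [-9, 40] -> [-9, -4, 12, 40]
  Merge [19, 24, 25, 40] + [-9, -4, 12, 40] -> [-9, -4, 12, 19, 24, 25, 40, 40]


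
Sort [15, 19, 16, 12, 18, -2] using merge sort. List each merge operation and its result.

Divide and conquer:
  Merge [19] + [16] -> [16, 19]
  Merge [15] + [16, 19] -> [15, 16, 19]
  Merge [18] + [-2] -> [-2, 18]
  Merge [12] + [-2, 18] -> [-2, 12, 18]
  Merge [15, 16, 19] + [-2, 12, 18] -> [-2, 12, 15, 16, 18, 19]


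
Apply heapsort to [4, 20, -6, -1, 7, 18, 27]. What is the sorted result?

Build heap: [27, 20, 18, -1, 7, 4, -6]
Extract 27: [20, 7, 18, -1, -6, 4, 27]
Extract 20: [18, 7, 4, -1, -6, 20, 27]
Extract 18: [7, -1, 4, -6, 18, 20, 27]
Extract 7: [4, -1, -6, 7, 18, 20, 27]
Extract 4: [-1, -6, 4, 7, 18, 20, 27]
Extract -1: [-6, -1, 4, 7, 18, 20, 27]


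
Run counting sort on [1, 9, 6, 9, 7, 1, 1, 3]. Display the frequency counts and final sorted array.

Count array: [0, 3, 0, 1, 0, 0, 1, 1, 0, 2]
(count[i] = number of elements equal to i)
Cumulative count: [0, 3, 3, 4, 4, 4, 5, 6, 6, 8]
Sorted: [1, 1, 1, 3, 6, 7, 9, 9]


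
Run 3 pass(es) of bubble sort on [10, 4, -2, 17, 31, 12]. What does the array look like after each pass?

After pass 1: [4, -2, 10, 17, 12, 31] (3 swaps)
After pass 2: [-2, 4, 10, 12, 17, 31] (2 swaps)
After pass 3: [-2, 4, 10, 12, 17, 31] (0 swaps)
Total swaps: 5


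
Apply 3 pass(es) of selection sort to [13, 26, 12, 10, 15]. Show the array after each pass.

Pass 1: Select minimum 10 at index 3, swap -> [10, 26, 12, 13, 15]
Pass 2: Select minimum 12 at index 2, swap -> [10, 12, 26, 13, 15]
Pass 3: Select minimum 13 at index 3, swap -> [10, 12, 13, 26, 15]


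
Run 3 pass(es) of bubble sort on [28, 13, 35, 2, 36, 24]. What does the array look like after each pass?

After pass 1: [13, 28, 2, 35, 24, 36] (3 swaps)
After pass 2: [13, 2, 28, 24, 35, 36] (2 swaps)
After pass 3: [2, 13, 24, 28, 35, 36] (2 swaps)
Total swaps: 7


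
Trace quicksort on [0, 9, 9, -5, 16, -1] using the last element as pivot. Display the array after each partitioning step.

Partition 1: pivot=-1 at index 1 -> [-5, -1, 9, 0, 16, 9]
Partition 2: pivot=9 at index 4 -> [-5, -1, 9, 0, 9, 16]
Partition 3: pivot=0 at index 2 -> [-5, -1, 0, 9, 9, 16]


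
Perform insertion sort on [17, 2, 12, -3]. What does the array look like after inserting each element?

First element 17 is already 'sorted'
Insert 2: shifted 1 elements -> [2, 17, 12, -3]
Insert 12: shifted 1 elements -> [2, 12, 17, -3]
Insert -3: shifted 3 elements -> [-3, 2, 12, 17]


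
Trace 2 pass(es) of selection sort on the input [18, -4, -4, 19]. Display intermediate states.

Pass 1: Select minimum -4 at index 1, swap -> [-4, 18, -4, 19]
Pass 2: Select minimum -4 at index 2, swap -> [-4, -4, 18, 19]


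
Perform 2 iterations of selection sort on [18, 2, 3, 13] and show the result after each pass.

Pass 1: Select minimum 2 at index 1, swap -> [2, 18, 3, 13]
Pass 2: Select minimum 3 at index 2, swap -> [2, 3, 18, 13]


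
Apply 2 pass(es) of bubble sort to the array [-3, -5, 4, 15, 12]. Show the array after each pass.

After pass 1: [-5, -3, 4, 12, 15] (2 swaps)
After pass 2: [-5, -3, 4, 12, 15] (0 swaps)
Total swaps: 2


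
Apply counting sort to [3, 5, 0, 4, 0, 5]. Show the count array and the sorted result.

Count array: [2, 0, 0, 1, 1, 2]
(count[i] = number of elements equal to i)
Cumulative count: [2, 2, 2, 3, 4, 6]
Sorted: [0, 0, 3, 4, 5, 5]


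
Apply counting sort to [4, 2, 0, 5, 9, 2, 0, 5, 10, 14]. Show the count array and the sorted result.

Count array: [2, 0, 2, 0, 1, 2, 0, 0, 0, 1, 1, 0, 0, 0, 1]
(count[i] = number of elements equal to i)
Cumulative count: [2, 2, 4, 4, 5, 7, 7, 7, 7, 8, 9, 9, 9, 9, 10]
Sorted: [0, 0, 2, 2, 4, 5, 5, 9, 10, 14]


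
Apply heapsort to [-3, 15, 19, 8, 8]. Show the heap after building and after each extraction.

Build heap: [19, 15, -3, 8, 8]
Extract 19: [15, 8, -3, 8, 19]
Extract 15: [8, 8, -3, 15, 19]
Extract 8: [8, -3, 8, 15, 19]
Extract 8: [-3, 8, 8, 15, 19]


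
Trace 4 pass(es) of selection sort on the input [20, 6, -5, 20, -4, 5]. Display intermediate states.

Pass 1: Select minimum -5 at index 2, swap -> [-5, 6, 20, 20, -4, 5]
Pass 2: Select minimum -4 at index 4, swap -> [-5, -4, 20, 20, 6, 5]
Pass 3: Select minimum 5 at index 5, swap -> [-5, -4, 5, 20, 6, 20]
Pass 4: Select minimum 6 at index 4, swap -> [-5, -4, 5, 6, 20, 20]


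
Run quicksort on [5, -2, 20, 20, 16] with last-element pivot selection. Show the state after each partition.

Partition 1: pivot=16 at index 2 -> [5, -2, 16, 20, 20]
Partition 2: pivot=-2 at index 0 -> [-2, 5, 16, 20, 20]
Partition 3: pivot=20 at index 4 -> [-2, 5, 16, 20, 20]


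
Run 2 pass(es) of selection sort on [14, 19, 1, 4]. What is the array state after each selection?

Pass 1: Select minimum 1 at index 2, swap -> [1, 19, 14, 4]
Pass 2: Select minimum 4 at index 3, swap -> [1, 4, 14, 19]


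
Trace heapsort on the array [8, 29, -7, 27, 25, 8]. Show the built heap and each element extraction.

Build heap: [29, 27, 8, 8, 25, -7]
Extract 29: [27, 25, 8, 8, -7, 29]
Extract 27: [25, 8, 8, -7, 27, 29]
Extract 25: [8, -7, 8, 25, 27, 29]
Extract 8: [8, -7, 8, 25, 27, 29]
Extract 8: [-7, 8, 8, 25, 27, 29]


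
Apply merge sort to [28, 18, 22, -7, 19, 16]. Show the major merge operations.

Divide and conquer:
  Merge [18] + [22] -> [18, 22]
  Merge [28] + [18, 22] -> [18, 22, 28]
  Merge [19] + [16] -> [16, 19]
  Merge [-7] + [16, 19] -> [-7, 16, 19]
  Merge [18, 22, 28] + [-7, 16, 19] -> [-7, 16, 18, 19, 22, 28]


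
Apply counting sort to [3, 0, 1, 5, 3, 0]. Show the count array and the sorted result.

Count array: [2, 1, 0, 2, 0, 1]
(count[i] = number of elements equal to i)
Cumulative count: [2, 3, 3, 5, 5, 6]
Sorted: [0, 0, 1, 3, 3, 5]


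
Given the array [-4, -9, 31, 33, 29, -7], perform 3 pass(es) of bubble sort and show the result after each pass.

After pass 1: [-9, -4, 31, 29, -7, 33] (3 swaps)
After pass 2: [-9, -4, 29, -7, 31, 33] (2 swaps)
After pass 3: [-9, -4, -7, 29, 31, 33] (1 swaps)
Total swaps: 6


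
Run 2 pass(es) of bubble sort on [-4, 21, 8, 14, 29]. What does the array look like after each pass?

After pass 1: [-4, 8, 14, 21, 29] (2 swaps)
After pass 2: [-4, 8, 14, 21, 29] (0 swaps)
Total swaps: 2


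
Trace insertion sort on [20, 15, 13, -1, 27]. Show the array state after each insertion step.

First element 20 is already 'sorted'
Insert 15: shifted 1 elements -> [15, 20, 13, -1, 27]
Insert 13: shifted 2 elements -> [13, 15, 20, -1, 27]
Insert -1: shifted 3 elements -> [-1, 13, 15, 20, 27]
Insert 27: shifted 0 elements -> [-1, 13, 15, 20, 27]


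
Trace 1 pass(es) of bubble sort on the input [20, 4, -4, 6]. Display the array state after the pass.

After pass 1: [4, -4, 6, 20] (3 swaps)
Total swaps: 3


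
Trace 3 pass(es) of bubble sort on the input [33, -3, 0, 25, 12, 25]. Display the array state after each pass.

After pass 1: [-3, 0, 25, 12, 25, 33] (5 swaps)
After pass 2: [-3, 0, 12, 25, 25, 33] (1 swaps)
After pass 3: [-3, 0, 12, 25, 25, 33] (0 swaps)
Total swaps: 6


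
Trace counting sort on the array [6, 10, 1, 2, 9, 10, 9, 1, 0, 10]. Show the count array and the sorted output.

Count array: [1, 2, 1, 0, 0, 0, 1, 0, 0, 2, 3]
(count[i] = number of elements equal to i)
Cumulative count: [1, 3, 4, 4, 4, 4, 5, 5, 5, 7, 10]
Sorted: [0, 1, 1, 2, 6, 9, 9, 10, 10, 10]


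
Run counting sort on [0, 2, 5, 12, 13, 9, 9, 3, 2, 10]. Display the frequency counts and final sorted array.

Count array: [1, 0, 2, 1, 0, 1, 0, 0, 0, 2, 1, 0, 1, 1]
(count[i] = number of elements equal to i)
Cumulative count: [1, 1, 3, 4, 4, 5, 5, 5, 5, 7, 8, 8, 9, 10]
Sorted: [0, 2, 2, 3, 5, 9, 9, 10, 12, 13]


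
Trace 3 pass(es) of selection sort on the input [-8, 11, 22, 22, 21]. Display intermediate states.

Pass 1: Select minimum -8 at index 0, swap -> [-8, 11, 22, 22, 21]
Pass 2: Select minimum 11 at index 1, swap -> [-8, 11, 22, 22, 21]
Pass 3: Select minimum 21 at index 4, swap -> [-8, 11, 21, 22, 22]


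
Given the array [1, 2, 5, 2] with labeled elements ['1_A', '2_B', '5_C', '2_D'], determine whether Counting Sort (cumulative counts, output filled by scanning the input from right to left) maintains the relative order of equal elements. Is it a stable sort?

Trace Counting Sort on the labeled array (the key is the number; the letter only tracks identity):
  Counts for values 0..5: [0, 1, 2, 0, 0, 1]
  Cumulative counts: [0, 1, 3, 3, 3, 4]
  Scan right to left: place 2_D at output index 2
  Scan right to left: place 5_C at output index 3
  Scan right to left: place 2_B at output index 1
  Scan right to left: place 1_A at output index 0
  Output: [1_A, 2_B, 2_D, 5_C]
Equal keys:
  value 2: originally 2_B, 2_D; after sorting 2_B, 2_D -> order preserved
All equal keys kept their original relative order. Counting Sort is stable: scanning the input right to left with decreasing cumulative counts places later duplicates at later output positions.
Answer: Stable


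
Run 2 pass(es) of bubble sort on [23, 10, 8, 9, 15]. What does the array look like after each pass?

After pass 1: [10, 8, 9, 15, 23] (4 swaps)
After pass 2: [8, 9, 10, 15, 23] (2 swaps)
Total swaps: 6


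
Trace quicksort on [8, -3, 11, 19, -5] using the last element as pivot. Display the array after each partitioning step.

Partition 1: pivot=-5 at index 0 -> [-5, -3, 11, 19, 8]
Partition 2: pivot=8 at index 2 -> [-5, -3, 8, 19, 11]
Partition 3: pivot=11 at index 3 -> [-5, -3, 8, 11, 19]


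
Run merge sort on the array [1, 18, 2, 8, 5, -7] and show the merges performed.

Divide and conquer:
  Merge [18] + [2] -> [2, 18]
  Merge [1] + [2, 18] -> [1, 2, 18]
  Merge [5] + [-7] -> [-7, 5]
  Merge [8] + [-7, 5] -> [-7, 5, 8]
  Merge [1, 2, 18] + [-7, 5, 8] -> [-7, 1, 2, 5, 8, 18]


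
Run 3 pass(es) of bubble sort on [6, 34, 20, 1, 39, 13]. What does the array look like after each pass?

After pass 1: [6, 20, 1, 34, 13, 39] (3 swaps)
After pass 2: [6, 1, 20, 13, 34, 39] (2 swaps)
After pass 3: [1, 6, 13, 20, 34, 39] (2 swaps)
Total swaps: 7


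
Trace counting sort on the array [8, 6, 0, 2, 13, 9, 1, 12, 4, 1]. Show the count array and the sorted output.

Count array: [1, 2, 1, 0, 1, 0, 1, 0, 1, 1, 0, 0, 1, 1]
(count[i] = number of elements equal to i)
Cumulative count: [1, 3, 4, 4, 5, 5, 6, 6, 7, 8, 8, 8, 9, 10]
Sorted: [0, 1, 1, 2, 4, 6, 8, 9, 12, 13]


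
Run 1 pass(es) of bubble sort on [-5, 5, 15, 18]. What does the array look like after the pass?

After pass 1: [-5, 5, 15, 18] (0 swaps)
Total swaps: 0


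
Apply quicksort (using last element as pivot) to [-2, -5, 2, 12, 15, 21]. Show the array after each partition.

Partition 1: pivot=21 at index 5 -> [-2, -5, 2, 12, 15, 21]
Partition 2: pivot=15 at index 4 -> [-2, -5, 2, 12, 15, 21]
Partition 3: pivot=12 at index 3 -> [-2, -5, 2, 12, 15, 21]
Partition 4: pivot=2 at index 2 -> [-2, -5, 2, 12, 15, 21]
Partition 5: pivot=-5 at index 0 -> [-5, -2, 2, 12, 15, 21]


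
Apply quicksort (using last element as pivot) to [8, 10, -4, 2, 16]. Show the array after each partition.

Partition 1: pivot=16 at index 4 -> [8, 10, -4, 2, 16]
Partition 2: pivot=2 at index 1 -> [-4, 2, 8, 10, 16]
Partition 3: pivot=10 at index 3 -> [-4, 2, 8, 10, 16]


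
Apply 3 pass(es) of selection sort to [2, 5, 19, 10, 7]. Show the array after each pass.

Pass 1: Select minimum 2 at index 0, swap -> [2, 5, 19, 10, 7]
Pass 2: Select minimum 5 at index 1, swap -> [2, 5, 19, 10, 7]
Pass 3: Select minimum 7 at index 4, swap -> [2, 5, 7, 10, 19]


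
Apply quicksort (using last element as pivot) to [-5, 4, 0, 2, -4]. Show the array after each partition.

Partition 1: pivot=-4 at index 1 -> [-5, -4, 0, 2, 4]
Partition 2: pivot=4 at index 4 -> [-5, -4, 0, 2, 4]
Partition 3: pivot=2 at index 3 -> [-5, -4, 0, 2, 4]


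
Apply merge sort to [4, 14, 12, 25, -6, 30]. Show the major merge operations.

Divide and conquer:
  Merge [14] + [12] -> [12, 14]
  Merge [4] + [12, 14] -> [4, 12, 14]
  Merge [-6] + [30] -> [-6, 30]
  Merge [25] + [-6, 30] -> [-6, 25, 30]
  Merge [4, 12, 14] + [-6, 25, 30] -> [-6, 4, 12, 14, 25, 30]


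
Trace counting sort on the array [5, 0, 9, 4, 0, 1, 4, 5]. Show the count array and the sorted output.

Count array: [2, 1, 0, 0, 2, 2, 0, 0, 0, 1]
(count[i] = number of elements equal to i)
Cumulative count: [2, 3, 3, 3, 5, 7, 7, 7, 7, 8]
Sorted: [0, 0, 1, 4, 4, 5, 5, 9]


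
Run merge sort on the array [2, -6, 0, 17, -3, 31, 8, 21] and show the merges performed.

Divide and conquer:
  Merge [2] + [-6] -> [-6, 2]
  Merge [0] + [17] -> [0, 17]
  Merge [-6, 2] + [0, 17] -> [-6, 0, 2, 17]
  Merge [-3] + [31] -> [-3, 31]
  Merge [8] + [21] -> [8, 21]
  Merge [-3, 31] + [8, 21] -> [-3, 8, 21, 31]
  Merge [-6, 0, 2, 17] + [-3, 8, 21, 31] -> [-6, -3, 0, 2, 8, 17, 21, 31]


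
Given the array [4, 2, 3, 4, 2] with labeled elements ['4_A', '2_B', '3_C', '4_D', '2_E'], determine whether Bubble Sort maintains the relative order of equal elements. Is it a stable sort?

Trace Bubble Sort on the labeled array (the key is the number; the letter only tracks identity):
  After pass 1: [2_B, 3_C, 4_A, 2_E, 4_D]
  After pass 2: [2_B, 3_C, 2_E, 4_A, 4_D]
  After pass 3: [2_B, 2_E, 3_C, 4_A, 4_D]
  After pass 4: [2_B, 2_E, 3_C, 4_A, 4_D] (no swaps, done)
Final order: [2_B, 2_E, 3_C, 4_A, 4_D]
Equal keys:
  value 2: originally 2_B, 2_E; after sorting 2_B, 2_E -> order preserved
  value 4: originally 4_A, 4_D; after sorting 4_A, 4_D -> order preserved
All equal keys kept their original relative order. Bubble Sort is stable: it only swaps adjacent elements when the left one is strictly greater, so equal keys never move past each other.
Answer: Stable


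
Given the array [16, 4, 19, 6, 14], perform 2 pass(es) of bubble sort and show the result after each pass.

After pass 1: [4, 16, 6, 14, 19] (3 swaps)
After pass 2: [4, 6, 14, 16, 19] (2 swaps)
Total swaps: 5


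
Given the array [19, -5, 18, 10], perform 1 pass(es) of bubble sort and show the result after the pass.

After pass 1: [-5, 18, 10, 19] (3 swaps)
Total swaps: 3


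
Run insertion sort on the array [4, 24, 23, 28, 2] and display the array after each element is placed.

First element 4 is already 'sorted'
Insert 24: shifted 0 elements -> [4, 24, 23, 28, 2]
Insert 23: shifted 1 elements -> [4, 23, 24, 28, 2]
Insert 28: shifted 0 elements -> [4, 23, 24, 28, 2]
Insert 2: shifted 4 elements -> [2, 4, 23, 24, 28]


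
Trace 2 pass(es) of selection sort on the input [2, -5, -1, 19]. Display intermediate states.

Pass 1: Select minimum -5 at index 1, swap -> [-5, 2, -1, 19]
Pass 2: Select minimum -1 at index 2, swap -> [-5, -1, 2, 19]


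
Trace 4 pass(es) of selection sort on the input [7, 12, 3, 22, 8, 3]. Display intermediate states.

Pass 1: Select minimum 3 at index 2, swap -> [3, 12, 7, 22, 8, 3]
Pass 2: Select minimum 3 at index 5, swap -> [3, 3, 7, 22, 8, 12]
Pass 3: Select minimum 7 at index 2, swap -> [3, 3, 7, 22, 8, 12]
Pass 4: Select minimum 8 at index 4, swap -> [3, 3, 7, 8, 22, 12]


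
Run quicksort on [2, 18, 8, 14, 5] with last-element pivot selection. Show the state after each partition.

Partition 1: pivot=5 at index 1 -> [2, 5, 8, 14, 18]
Partition 2: pivot=18 at index 4 -> [2, 5, 8, 14, 18]
Partition 3: pivot=14 at index 3 -> [2, 5, 8, 14, 18]


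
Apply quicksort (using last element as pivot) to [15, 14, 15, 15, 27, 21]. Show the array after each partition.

Partition 1: pivot=21 at index 4 -> [15, 14, 15, 15, 21, 27]
Partition 2: pivot=15 at index 3 -> [15, 14, 15, 15, 21, 27]
Partition 3: pivot=15 at index 2 -> [15, 14, 15, 15, 21, 27]
Partition 4: pivot=14 at index 0 -> [14, 15, 15, 15, 21, 27]


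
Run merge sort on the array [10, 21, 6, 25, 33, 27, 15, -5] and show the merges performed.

Divide and conquer:
  Merge [10] + [21] -> [10, 21]
  Merge [6] + [25] -> [6, 25]
  Merge [10, 21] + [6, 25] -> [6, 10, 21, 25]
  Merge [33] + [27] -> [27, 33]
  Merge [15] + [-5] -> [-5, 15]
  Merge [27, 33] + [-5, 15] -> [-5, 15, 27, 33]
  Merge [6, 10, 21, 25] + [-5, 15, 27, 33] -> [-5, 6, 10, 15, 21, 25, 27, 33]


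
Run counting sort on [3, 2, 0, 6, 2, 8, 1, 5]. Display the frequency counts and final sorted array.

Count array: [1, 1, 2, 1, 0, 1, 1, 0, 1]
(count[i] = number of elements equal to i)
Cumulative count: [1, 2, 4, 5, 5, 6, 7, 7, 8]
Sorted: [0, 1, 2, 2, 3, 5, 6, 8]


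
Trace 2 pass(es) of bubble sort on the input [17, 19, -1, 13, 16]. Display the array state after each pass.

After pass 1: [17, -1, 13, 16, 19] (3 swaps)
After pass 2: [-1, 13, 16, 17, 19] (3 swaps)
Total swaps: 6


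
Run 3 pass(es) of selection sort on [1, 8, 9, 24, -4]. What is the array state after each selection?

Pass 1: Select minimum -4 at index 4, swap -> [-4, 8, 9, 24, 1]
Pass 2: Select minimum 1 at index 4, swap -> [-4, 1, 9, 24, 8]
Pass 3: Select minimum 8 at index 4, swap -> [-4, 1, 8, 24, 9]


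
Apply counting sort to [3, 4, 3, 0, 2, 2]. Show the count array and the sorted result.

Count array: [1, 0, 2, 2, 1]
(count[i] = number of elements equal to i)
Cumulative count: [1, 1, 3, 5, 6]
Sorted: [0, 2, 2, 3, 3, 4]


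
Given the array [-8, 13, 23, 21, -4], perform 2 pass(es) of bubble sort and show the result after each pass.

After pass 1: [-8, 13, 21, -4, 23] (2 swaps)
After pass 2: [-8, 13, -4, 21, 23] (1 swaps)
Total swaps: 3


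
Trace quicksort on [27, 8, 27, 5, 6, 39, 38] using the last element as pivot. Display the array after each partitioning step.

Partition 1: pivot=38 at index 5 -> [27, 8, 27, 5, 6, 38, 39]
Partition 2: pivot=6 at index 1 -> [5, 6, 27, 27, 8, 38, 39]
Partition 3: pivot=8 at index 2 -> [5, 6, 8, 27, 27, 38, 39]
Partition 4: pivot=27 at index 4 -> [5, 6, 8, 27, 27, 38, 39]


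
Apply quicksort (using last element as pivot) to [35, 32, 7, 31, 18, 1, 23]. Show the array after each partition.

Partition 1: pivot=23 at index 3 -> [7, 18, 1, 23, 32, 35, 31]
Partition 2: pivot=1 at index 0 -> [1, 18, 7, 23, 32, 35, 31]
Partition 3: pivot=7 at index 1 -> [1, 7, 18, 23, 32, 35, 31]
Partition 4: pivot=31 at index 4 -> [1, 7, 18, 23, 31, 35, 32]
Partition 5: pivot=32 at index 5 -> [1, 7, 18, 23, 31, 32, 35]


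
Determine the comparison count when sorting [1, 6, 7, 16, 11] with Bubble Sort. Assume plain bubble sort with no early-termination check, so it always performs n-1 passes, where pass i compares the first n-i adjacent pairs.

Pass 1: compare adjacent pairs (0,1)..(3,4) = 4 comparison(s), 1 swap(s) -> [1, 6, 7, 11, 16]
Pass 2: compare adjacent pairs (0,1)..(2,3) = 3 comparison(s), 0 swap(s) -> [1, 6, 7, 11, 16]
Pass 3: compare adjacent pairs (0,1)..(1,2) = 2 comparison(s), 0 swap(s) -> [1, 6, 7, 11, 16]
Pass 4: compare adjacent pairs (0,1)..(0,1) = 1 comparison(s), 0 swap(s) -> [1, 6, 7, 11, 16]
Total comparisons: 4 + 3 + 2 + 1 = 10


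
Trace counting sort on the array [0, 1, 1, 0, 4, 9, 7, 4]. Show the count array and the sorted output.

Count array: [2, 2, 0, 0, 2, 0, 0, 1, 0, 1]
(count[i] = number of elements equal to i)
Cumulative count: [2, 4, 4, 4, 6, 6, 6, 7, 7, 8]
Sorted: [0, 0, 1, 1, 4, 4, 7, 9]


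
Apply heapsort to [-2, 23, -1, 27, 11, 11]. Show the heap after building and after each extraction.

Build heap: [27, 23, 11, -2, 11, -1]
Extract 27: [23, 11, 11, -2, -1, 27]
Extract 23: [11, -1, 11, -2, 23, 27]
Extract 11: [11, -1, -2, 11, 23, 27]
Extract 11: [-1, -2, 11, 11, 23, 27]
Extract -1: [-2, -1, 11, 11, 23, 27]


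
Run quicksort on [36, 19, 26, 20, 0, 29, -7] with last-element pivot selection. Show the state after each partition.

Partition 1: pivot=-7 at index 0 -> [-7, 19, 26, 20, 0, 29, 36]
Partition 2: pivot=36 at index 6 -> [-7, 19, 26, 20, 0, 29, 36]
Partition 3: pivot=29 at index 5 -> [-7, 19, 26, 20, 0, 29, 36]
Partition 4: pivot=0 at index 1 -> [-7, 0, 26, 20, 19, 29, 36]
Partition 5: pivot=19 at index 2 -> [-7, 0, 19, 20, 26, 29, 36]
Partition 6: pivot=26 at index 4 -> [-7, 0, 19, 20, 26, 29, 36]


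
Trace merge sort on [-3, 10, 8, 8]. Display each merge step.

Divide and conquer:
  Merge [-3] + [10] -> [-3, 10]
  Merge [8] + [8] -> [8, 8]
  Merge [-3, 10] + [8, 8] -> [-3, 8, 8, 10]


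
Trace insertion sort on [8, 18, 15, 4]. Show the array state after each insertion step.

First element 8 is already 'sorted'
Insert 18: shifted 0 elements -> [8, 18, 15, 4]
Insert 15: shifted 1 elements -> [8, 15, 18, 4]
Insert 4: shifted 3 elements -> [4, 8, 15, 18]


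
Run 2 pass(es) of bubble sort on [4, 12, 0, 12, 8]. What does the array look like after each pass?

After pass 1: [4, 0, 12, 8, 12] (2 swaps)
After pass 2: [0, 4, 8, 12, 12] (2 swaps)
Total swaps: 4


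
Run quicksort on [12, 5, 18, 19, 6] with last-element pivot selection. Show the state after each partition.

Partition 1: pivot=6 at index 1 -> [5, 6, 18, 19, 12]
Partition 2: pivot=12 at index 2 -> [5, 6, 12, 19, 18]
Partition 3: pivot=18 at index 3 -> [5, 6, 12, 18, 19]


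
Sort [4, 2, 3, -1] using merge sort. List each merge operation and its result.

Divide and conquer:
  Merge [4] + [2] -> [2, 4]
  Merge [3] + [-1] -> [-1, 3]
  Merge [2, 4] + [-1, 3] -> [-1, 2, 3, 4]


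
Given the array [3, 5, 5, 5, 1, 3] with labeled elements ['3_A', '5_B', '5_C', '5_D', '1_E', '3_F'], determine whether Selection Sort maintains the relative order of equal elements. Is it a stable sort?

Trace Selection Sort on the labeled array (the key is the number; the letter only tracks identity):
  Pass 1: minimum of unsorted part is 1_E at index 4; swap it with 3_A at index 0 -> [1_E, 5_B, 5_C, 5_D, 3_A, 3_F]
  Pass 2: minimum of unsorted part is 3_A at index 4; swap it with 5_B at index 1 -> [1_E, 3_A, 5_C, 5_D, 5_B, 3_F]
  Pass 3: minimum of unsorted part is 3_F at index 5; swap it with 5_C at index 2 -> [1_E, 3_A, 3_F, 5_D, 5_B, 5_C]
  Pass 4: minimum 5_D is already at index 3; no swap -> [1_E, 3_A, 3_F, 5_D, 5_B, 5_C]
  Pass 5: minimum 5_B is already at index 4; no swap -> [1_E, 3_A, 3_F, 5_D, 5_B, 5_C]
Final order: [1_E, 3_A, 3_F, 5_D, 5_B, 5_C]
Equal keys:
  value 3: originally 3_A, 3_F; after sorting 3_A, 3_F -> order preserved
  value 5: originally 5_B, 5_C, 5_D; after sorting 5_D, 5_B, 5_C -> order changed
Equal keys were reordered, so Selection Sort is not stable: the long-range swap that moves the minimum into place can carry an element past an equal key. (One such input is enough; an unstable sort may happen to preserve order on other inputs, but it gives no guarantee.)
Answer: Not stable


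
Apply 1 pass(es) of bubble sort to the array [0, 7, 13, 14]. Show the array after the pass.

After pass 1: [0, 7, 13, 14] (0 swaps)
Total swaps: 0


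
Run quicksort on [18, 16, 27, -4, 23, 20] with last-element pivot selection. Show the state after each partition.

Partition 1: pivot=20 at index 3 -> [18, 16, -4, 20, 23, 27]
Partition 2: pivot=-4 at index 0 -> [-4, 16, 18, 20, 23, 27]
Partition 3: pivot=18 at index 2 -> [-4, 16, 18, 20, 23, 27]
Partition 4: pivot=27 at index 5 -> [-4, 16, 18, 20, 23, 27]


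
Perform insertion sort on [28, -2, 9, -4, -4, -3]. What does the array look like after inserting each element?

First element 28 is already 'sorted'
Insert -2: shifted 1 elements -> [-2, 28, 9, -4, -4, -3]
Insert 9: shifted 1 elements -> [-2, 9, 28, -4, -4, -3]
Insert -4: shifted 3 elements -> [-4, -2, 9, 28, -4, -3]
Insert -4: shifted 3 elements -> [-4, -4, -2, 9, 28, -3]
Insert -3: shifted 3 elements -> [-4, -4, -3, -2, 9, 28]


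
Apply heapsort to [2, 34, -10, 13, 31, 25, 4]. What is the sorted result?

Build heap: [34, 31, 25, 13, 2, -10, 4]
Extract 34: [31, 13, 25, 4, 2, -10, 34]
Extract 31: [25, 13, -10, 4, 2, 31, 34]
Extract 25: [13, 4, -10, 2, 25, 31, 34]
Extract 13: [4, 2, -10, 13, 25, 31, 34]
Extract 4: [2, -10, 4, 13, 25, 31, 34]
Extract 2: [-10, 2, 4, 13, 25, 31, 34]


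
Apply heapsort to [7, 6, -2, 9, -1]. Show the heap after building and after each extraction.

Build heap: [9, 7, -2, 6, -1]
Extract 9: [7, 6, -2, -1, 9]
Extract 7: [6, -1, -2, 7, 9]
Extract 6: [-1, -2, 6, 7, 9]
Extract -1: [-2, -1, 6, 7, 9]


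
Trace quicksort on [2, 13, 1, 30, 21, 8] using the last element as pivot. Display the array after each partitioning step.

Partition 1: pivot=8 at index 2 -> [2, 1, 8, 30, 21, 13]
Partition 2: pivot=1 at index 0 -> [1, 2, 8, 30, 21, 13]
Partition 3: pivot=13 at index 3 -> [1, 2, 8, 13, 21, 30]
Partition 4: pivot=30 at index 5 -> [1, 2, 8, 13, 21, 30]


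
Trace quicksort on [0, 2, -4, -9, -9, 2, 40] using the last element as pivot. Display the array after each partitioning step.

Partition 1: pivot=40 at index 6 -> [0, 2, -4, -9, -9, 2, 40]
Partition 2: pivot=2 at index 5 -> [0, 2, -4, -9, -9, 2, 40]
Partition 3: pivot=-9 at index 1 -> [-9, -9, -4, 0, 2, 2, 40]
Partition 4: pivot=2 at index 4 -> [-9, -9, -4, 0, 2, 2, 40]
Partition 5: pivot=0 at index 3 -> [-9, -9, -4, 0, 2, 2, 40]


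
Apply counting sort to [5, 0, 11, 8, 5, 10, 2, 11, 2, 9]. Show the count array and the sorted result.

Count array: [1, 0, 2, 0, 0, 2, 0, 0, 1, 1, 1, 2]
(count[i] = number of elements equal to i)
Cumulative count: [1, 1, 3, 3, 3, 5, 5, 5, 6, 7, 8, 10]
Sorted: [0, 2, 2, 5, 5, 8, 9, 10, 11, 11]


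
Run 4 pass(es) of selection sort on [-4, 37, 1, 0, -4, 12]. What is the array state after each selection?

Pass 1: Select minimum -4 at index 0, swap -> [-4, 37, 1, 0, -4, 12]
Pass 2: Select minimum -4 at index 4, swap -> [-4, -4, 1, 0, 37, 12]
Pass 3: Select minimum 0 at index 3, swap -> [-4, -4, 0, 1, 37, 12]
Pass 4: Select minimum 1 at index 3, swap -> [-4, -4, 0, 1, 37, 12]


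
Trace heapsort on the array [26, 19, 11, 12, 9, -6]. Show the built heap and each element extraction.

Build heap: [26, 19, 11, 12, 9, -6]
Extract 26: [19, 12, 11, -6, 9, 26]
Extract 19: [12, 9, 11, -6, 19, 26]
Extract 12: [11, 9, -6, 12, 19, 26]
Extract 11: [9, -6, 11, 12, 19, 26]
Extract 9: [-6, 9, 11, 12, 19, 26]


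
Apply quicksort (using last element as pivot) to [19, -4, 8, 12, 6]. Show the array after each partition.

Partition 1: pivot=6 at index 1 -> [-4, 6, 8, 12, 19]
Partition 2: pivot=19 at index 4 -> [-4, 6, 8, 12, 19]
Partition 3: pivot=12 at index 3 -> [-4, 6, 8, 12, 19]


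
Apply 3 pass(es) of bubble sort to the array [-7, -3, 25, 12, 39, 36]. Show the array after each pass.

After pass 1: [-7, -3, 12, 25, 36, 39] (2 swaps)
After pass 2: [-7, -3, 12, 25, 36, 39] (0 swaps)
After pass 3: [-7, -3, 12, 25, 36, 39] (0 swaps)
Total swaps: 2


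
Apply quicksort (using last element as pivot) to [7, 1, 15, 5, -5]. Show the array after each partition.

Partition 1: pivot=-5 at index 0 -> [-5, 1, 15, 5, 7]
Partition 2: pivot=7 at index 3 -> [-5, 1, 5, 7, 15]
Partition 3: pivot=5 at index 2 -> [-5, 1, 5, 7, 15]


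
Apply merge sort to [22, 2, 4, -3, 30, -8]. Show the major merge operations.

Divide and conquer:
  Merge [2] + [4] -> [2, 4]
  Merge [22] + [2, 4] -> [2, 4, 22]
  Merge [30] + [-8] -> [-8, 30]
  Merge [-3] + [-8, 30] -> [-8, -3, 30]
  Merge [2, 4, 22] + [-8, -3, 30] -> [-8, -3, 2, 4, 22, 30]


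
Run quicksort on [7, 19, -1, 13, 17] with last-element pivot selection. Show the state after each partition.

Partition 1: pivot=17 at index 3 -> [7, -1, 13, 17, 19]
Partition 2: pivot=13 at index 2 -> [7, -1, 13, 17, 19]
Partition 3: pivot=-1 at index 0 -> [-1, 7, 13, 17, 19]


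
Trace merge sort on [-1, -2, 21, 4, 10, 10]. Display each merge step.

Divide and conquer:
  Merge [-2] + [21] -> [-2, 21]
  Merge [-1] + [-2, 21] -> [-2, -1, 21]
  Merge [10] + [10] -> [10, 10]
  Merge [4] + [10, 10] -> [4, 10, 10]
  Merge [-2, -1, 21] + [4, 10, 10] -> [-2, -1, 4, 10, 10, 21]


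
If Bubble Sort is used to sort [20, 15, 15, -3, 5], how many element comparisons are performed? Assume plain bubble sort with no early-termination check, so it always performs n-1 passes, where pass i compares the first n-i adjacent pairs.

Pass 1: compare adjacent pairs (0,1)..(3,4) = 4 comparison(s), 4 swap(s) -> [15, 15, -3, 5, 20]
Pass 2: compare adjacent pairs (0,1)..(2,3) = 3 comparison(s), 2 swap(s) -> [15, -3, 5, 15, 20]
Pass 3: compare adjacent pairs (0,1)..(1,2) = 2 comparison(s), 2 swap(s) -> [-3, 5, 15, 15, 20]
Pass 4: compare adjacent pairs (0,1)..(0,1) = 1 comparison(s), 0 swap(s) -> [-3, 5, 15, 15, 20]
Total comparisons: 4 + 3 + 2 + 1 = 10


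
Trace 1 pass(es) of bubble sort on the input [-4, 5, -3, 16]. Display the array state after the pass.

After pass 1: [-4, -3, 5, 16] (1 swaps)
Total swaps: 1


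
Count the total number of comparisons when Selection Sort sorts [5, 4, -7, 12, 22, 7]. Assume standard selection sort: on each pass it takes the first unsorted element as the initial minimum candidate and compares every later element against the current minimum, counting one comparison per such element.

Pass 1: scan indices 1..5 for the minimum = 5 comparison(s); min is -7, place at index 0 -> [-7, 4, 5, 12, 22, 7]
Pass 2: scan indices 2..5 for the minimum = 4 comparison(s); min is 4, place at index 1 -> [-7, 4, 5, 12, 22, 7]
Pass 3: scan indices 3..5 for the minimum = 3 comparison(s); min is 5, place at index 2 -> [-7, 4, 5, 12, 22, 7]
Pass 4: scan indices 4..5 for the minimum = 2 comparison(s); min is 7, place at index 3 -> [-7, 4, 5, 7, 22, 12]
Pass 5: scan indices 5..5 for the minimum = 1 comparison(s); min is 12, place at index 4 -> [-7, 4, 5, 7, 12, 22]
Selection sort always scans the whole unsorted suffix, so the count is (n-1) + (n-2) + ... + 1 = n(n-1)/2 = 6*5/2 = 15 regardless of the input order.
Total comparisons: 5 + 4 + 3 + 2 + 1 = 15


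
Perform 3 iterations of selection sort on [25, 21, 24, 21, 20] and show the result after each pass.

Pass 1: Select minimum 20 at index 4, swap -> [20, 21, 24, 21, 25]
Pass 2: Select minimum 21 at index 1, swap -> [20, 21, 24, 21, 25]
Pass 3: Select minimum 21 at index 3, swap -> [20, 21, 21, 24, 25]


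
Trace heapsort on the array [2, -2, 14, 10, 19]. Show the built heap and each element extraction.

Build heap: [19, 10, 14, 2, -2]
Extract 19: [14, 10, -2, 2, 19]
Extract 14: [10, 2, -2, 14, 19]
Extract 10: [2, -2, 10, 14, 19]
Extract 2: [-2, 2, 10, 14, 19]
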